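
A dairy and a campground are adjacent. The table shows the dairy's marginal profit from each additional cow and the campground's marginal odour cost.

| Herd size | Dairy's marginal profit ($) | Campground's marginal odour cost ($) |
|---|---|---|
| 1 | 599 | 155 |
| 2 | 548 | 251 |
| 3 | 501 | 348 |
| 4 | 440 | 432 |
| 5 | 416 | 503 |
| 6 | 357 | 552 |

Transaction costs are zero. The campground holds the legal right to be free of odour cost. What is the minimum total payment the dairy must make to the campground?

$1186

Efficient level: marginal profit ≥ marginal odour cost through level 4, so k* = 4.
With the campground holding the right, the dairy must at least compensate total damage at k*: 155 + 251 + 348 + 432 = 1186.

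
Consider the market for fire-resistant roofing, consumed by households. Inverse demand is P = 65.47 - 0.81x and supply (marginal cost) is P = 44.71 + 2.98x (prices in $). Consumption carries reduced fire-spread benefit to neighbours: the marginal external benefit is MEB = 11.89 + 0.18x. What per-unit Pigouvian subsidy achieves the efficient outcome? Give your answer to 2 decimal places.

Social marginal benefit = demand + MEB = 77.36 - 0.63x.
Set SMB = MC: 77.36 - 0.63x = 44.71 + 2.98x → x* = 9.0443.
The Pigouvian subsidy equals MEB at x*: 11.89 + 0.18×9.0443 = 13.5180.

subsidy = $13.52 per unit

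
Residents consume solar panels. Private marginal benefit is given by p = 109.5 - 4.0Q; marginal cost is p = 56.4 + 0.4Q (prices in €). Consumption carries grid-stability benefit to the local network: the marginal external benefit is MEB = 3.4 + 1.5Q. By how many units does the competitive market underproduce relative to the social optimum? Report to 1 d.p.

7.4 units

Market equilibrium (private): 56.4 + 0.4Q = 109.5 - 4.0Q → Q_m = 12.0682.
Social marginal benefit = demand + MEB = 112.9 - 2.5Q.
Set SMB = MC: 112.9 - 2.5Q = 56.4 + 0.4Q → Q* = 19.4828.
Gap = |12.0682 − 19.4828| = 7.4146.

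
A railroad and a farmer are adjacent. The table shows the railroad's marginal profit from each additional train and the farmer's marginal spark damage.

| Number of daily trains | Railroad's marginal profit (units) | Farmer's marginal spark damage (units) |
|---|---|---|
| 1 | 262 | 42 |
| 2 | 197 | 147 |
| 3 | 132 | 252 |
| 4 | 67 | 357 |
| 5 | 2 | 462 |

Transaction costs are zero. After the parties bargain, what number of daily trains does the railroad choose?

2

Bargaining reaches the level where marginal profit last exceeds marginal spark damage.
That holds through level 2 (197 ≥ 147) but not at 3 (132 < 252).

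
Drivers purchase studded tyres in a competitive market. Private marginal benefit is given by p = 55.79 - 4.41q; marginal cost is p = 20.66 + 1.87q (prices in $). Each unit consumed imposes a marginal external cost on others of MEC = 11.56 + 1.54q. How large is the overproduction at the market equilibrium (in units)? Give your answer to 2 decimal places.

2.58 units

Market equilibrium (private): 20.66 + 1.87q = 55.79 - 4.41q → q_m = 5.5939.
Social marginal benefit = demand − MEC = 44.23 - 5.95q.
Set SMB = MC: 44.23 - 5.95q = 20.66 + 1.87q → q* = 3.0141.
Gap = |5.5939 − 3.0141| = 2.5798.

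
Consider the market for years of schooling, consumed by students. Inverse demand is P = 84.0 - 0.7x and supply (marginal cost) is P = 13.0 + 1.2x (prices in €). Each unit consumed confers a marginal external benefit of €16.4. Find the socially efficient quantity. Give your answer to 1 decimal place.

Social marginal benefit = demand + MEB = 100.4 - 0.7x.
Set SMB = MC: 100.4 - 0.7x = 13.0 + 1.2x → x* = 46.0000.

x* = 46.0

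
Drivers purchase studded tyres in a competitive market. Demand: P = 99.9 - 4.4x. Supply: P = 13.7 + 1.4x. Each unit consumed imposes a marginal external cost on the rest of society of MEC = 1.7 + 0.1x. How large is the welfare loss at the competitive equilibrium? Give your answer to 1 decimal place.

Market equilibrium (private): 13.7 + 1.4x = 99.9 - 4.4x → x_m = 14.8621.
Social marginal benefit = demand − MEC = 98.2 - 4.5x.
Set SMB = MC: 98.2 - 4.5x = 13.7 + 1.4x → x* = 14.3220.
Between x* and x_m the wedge MC − SMB runs linearly from 0 to MEC(x_m), so the loss is a triangle.
DWL = ½ × 0.5401 × 3.1862 = 0.8604.

DWL = 0.9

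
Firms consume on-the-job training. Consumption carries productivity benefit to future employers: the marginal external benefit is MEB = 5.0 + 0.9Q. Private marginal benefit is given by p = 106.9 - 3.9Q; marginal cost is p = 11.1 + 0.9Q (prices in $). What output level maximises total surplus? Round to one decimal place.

Social marginal benefit = demand + MEB = 111.9 - 3.0Q.
Set SMB = MC: 111.9 - 3.0Q = 11.1 + 0.9Q → Q* = 25.8462.

Q* = 25.8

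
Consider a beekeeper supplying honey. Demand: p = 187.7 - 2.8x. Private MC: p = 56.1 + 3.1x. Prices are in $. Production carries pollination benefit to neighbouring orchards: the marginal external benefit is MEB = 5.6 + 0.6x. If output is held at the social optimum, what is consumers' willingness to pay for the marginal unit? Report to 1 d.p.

Social marginal cost = private MC − MEB = 50.5 + 2.5x.
Set SMC = demand: 50.5 + 2.5x = 187.7 - 2.8x → x* = 25.8868.
Consumer price on the demand curve at x*: 187.7 − 2.8×25.8868 = 115.2170.

P = $115.2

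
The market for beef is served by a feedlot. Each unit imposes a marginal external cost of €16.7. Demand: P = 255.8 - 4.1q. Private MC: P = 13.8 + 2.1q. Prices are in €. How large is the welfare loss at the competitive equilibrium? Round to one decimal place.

Market equilibrium (private): 13.8 + 2.1q = 255.8 - 4.1q → q_m = 39.0323.
Social marginal cost = private MC + MEC = 30.5 + 2.1q.
Set SMC = demand: 30.5 + 2.1q = 255.8 - 4.1q → q* = 36.3387.
Between q* and q_m the wedge SMC − demand runs linearly from 0 to MEC(q_m), so the loss is a triangle.
DWL = ½ × 2.6936 × 16.7000 = 22.4916.

DWL = €22.5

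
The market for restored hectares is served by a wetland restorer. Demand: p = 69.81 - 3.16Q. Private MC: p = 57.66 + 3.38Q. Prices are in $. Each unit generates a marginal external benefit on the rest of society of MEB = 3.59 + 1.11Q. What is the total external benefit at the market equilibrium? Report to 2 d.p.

Market equilibrium (private): 57.66 + 3.38Q = 69.81 - 3.16Q → Q_m = 1.8578.
Total external benefit = ∫₀^{Q_m} (3.59 + 1.11Q) dQ = 3.59×1.8578 + ½×1.11×1.8578² = 8.5850.

$8.59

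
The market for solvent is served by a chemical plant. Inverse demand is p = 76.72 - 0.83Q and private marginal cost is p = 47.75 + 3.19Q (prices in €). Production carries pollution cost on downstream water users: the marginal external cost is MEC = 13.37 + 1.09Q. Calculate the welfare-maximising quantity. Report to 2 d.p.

Q* = 3.05

Social marginal cost = private MC + MEC = 61.12 + 4.28Q.
Set SMC = demand: 61.12 + 4.28Q = 76.72 - 0.83Q → Q* = 3.0528.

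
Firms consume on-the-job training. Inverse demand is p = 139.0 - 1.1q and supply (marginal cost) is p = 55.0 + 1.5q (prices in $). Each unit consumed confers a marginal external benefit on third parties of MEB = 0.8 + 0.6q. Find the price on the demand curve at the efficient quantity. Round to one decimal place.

Social marginal benefit = demand + MEB = 139.8 - 0.5q.
Set SMB = MC: 139.8 - 0.5q = 55.0 + 1.5q → q* = 42.4000.
Consumer price on the demand curve at q*: 139.0 − 1.1×42.4000 = 92.3600.

P = $92.4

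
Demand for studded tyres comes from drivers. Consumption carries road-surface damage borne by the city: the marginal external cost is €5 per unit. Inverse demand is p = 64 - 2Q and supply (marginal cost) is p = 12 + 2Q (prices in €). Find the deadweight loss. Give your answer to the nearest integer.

DWL = €3

Market equilibrium (private): 12 + 2Q = 64 - 2Q → Q_m = 13.0000.
Social marginal benefit = demand − MEC = 59 - 2Q.
Set SMB = MC: 59 - 2Q = 12 + 2Q → Q* = 11.7500.
Between Q* and Q_m the wedge MC − SMB runs linearly from 0 to MEC(Q_m), so the loss is a triangle.
DWL = ½ × 1.2500 × 5.0000 = 3.1250.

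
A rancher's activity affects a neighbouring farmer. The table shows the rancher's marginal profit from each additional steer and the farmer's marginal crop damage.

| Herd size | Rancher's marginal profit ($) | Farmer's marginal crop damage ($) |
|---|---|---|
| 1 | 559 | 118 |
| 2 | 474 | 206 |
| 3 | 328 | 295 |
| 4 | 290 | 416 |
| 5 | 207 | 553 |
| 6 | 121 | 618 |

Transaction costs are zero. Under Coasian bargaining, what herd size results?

Bargaining reaches the level where marginal profit last exceeds marginal crop damage.
That holds through level 3 (328 ≥ 295) but not at 4 (290 < 416).

3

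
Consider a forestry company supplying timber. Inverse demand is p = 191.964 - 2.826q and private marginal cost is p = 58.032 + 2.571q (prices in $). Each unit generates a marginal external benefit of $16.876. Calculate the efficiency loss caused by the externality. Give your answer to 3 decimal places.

Market equilibrium (private): 58.032 + 2.571q = 191.964 - 2.826q → q_m = 24.8160.
Social marginal cost = private MC − MEB = 41.156 + 2.571q.
Set SMC = demand: 41.156 + 2.571q = 191.964 - 2.826q → q* = 27.9429.
The loss is the area between SMC and demand from q* to q_m; with linear curves that's a triangle of height MEB(q_m).
DWL = ½ × 3.1269 × 16.8760 = 26.3848.

DWL = $26.385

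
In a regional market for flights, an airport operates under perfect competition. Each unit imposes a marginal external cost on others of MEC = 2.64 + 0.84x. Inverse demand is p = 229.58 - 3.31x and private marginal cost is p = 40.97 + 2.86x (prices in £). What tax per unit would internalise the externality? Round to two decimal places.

tax = £24.92 per unit

Social marginal cost = private MC + MEC = 43.61 + 3.70x.
Set SMC = demand: 43.61 + 3.70x = 229.58 - 3.31x → x* = 26.5292.
The Pigouvian tax equals MEC at x*: 2.64 + 0.84×26.5292 = 24.9245.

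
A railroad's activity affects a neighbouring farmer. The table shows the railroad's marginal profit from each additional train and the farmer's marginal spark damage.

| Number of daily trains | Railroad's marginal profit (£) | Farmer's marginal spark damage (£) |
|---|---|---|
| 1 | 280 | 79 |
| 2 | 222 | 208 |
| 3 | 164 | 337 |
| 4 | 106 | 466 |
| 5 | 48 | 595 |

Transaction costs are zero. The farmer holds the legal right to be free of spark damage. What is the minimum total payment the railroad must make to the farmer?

Efficient level: marginal profit ≥ marginal spark damage through level 2, so k* = 2.
With the farmer holding the right, the railroad must at least compensate total damage at k*: 79 + 208 = 287.

£287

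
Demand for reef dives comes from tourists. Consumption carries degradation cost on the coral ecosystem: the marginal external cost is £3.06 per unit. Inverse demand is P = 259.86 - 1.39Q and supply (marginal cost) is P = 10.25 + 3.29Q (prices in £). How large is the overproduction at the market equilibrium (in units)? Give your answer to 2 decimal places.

0.65 units

Market equilibrium (private): 10.25 + 3.29Q = 259.86 - 1.39Q → Q_m = 53.3355.
Social marginal benefit = demand − MEC = 256.80 - 1.39Q.
Set SMB = MC: 256.80 - 1.39Q = 10.25 + 3.29Q → Q* = 52.6816.
Gap = |53.3355 − 52.6816| = 0.6539.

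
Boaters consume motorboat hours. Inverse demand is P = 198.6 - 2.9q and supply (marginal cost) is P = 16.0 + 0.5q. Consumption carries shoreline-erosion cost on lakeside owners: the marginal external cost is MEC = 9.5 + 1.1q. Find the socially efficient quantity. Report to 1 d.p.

Social marginal benefit = demand − MEC = 189.1 - 4.0q.
Set SMB = MC: 189.1 - 4.0q = 16.0 + 0.5q → q* = 38.4667.

q* = 38.5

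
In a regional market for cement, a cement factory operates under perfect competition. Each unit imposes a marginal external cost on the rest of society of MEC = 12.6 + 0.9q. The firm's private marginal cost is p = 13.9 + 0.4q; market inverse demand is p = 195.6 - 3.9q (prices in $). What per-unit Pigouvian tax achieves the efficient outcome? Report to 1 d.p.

tax = $41.9 per unit

Social marginal cost = private MC + MEC = 26.5 + 1.3q.
Set SMC = demand: 26.5 + 1.3q = 195.6 - 3.9q → q* = 32.5192.
The Pigouvian tax equals MEC at q*: 12.6 + 0.9×32.5192 = 41.8673.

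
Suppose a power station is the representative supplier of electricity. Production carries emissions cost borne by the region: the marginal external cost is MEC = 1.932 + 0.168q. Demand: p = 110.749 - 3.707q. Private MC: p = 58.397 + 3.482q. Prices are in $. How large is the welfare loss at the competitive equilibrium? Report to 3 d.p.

DWL = $0.677

Market equilibrium (private): 58.397 + 3.482q = 110.749 - 3.707q → q_m = 7.2822.
Social marginal cost = private MC + MEC = 60.329 + 3.650q.
Set SMC = demand: 60.329 + 3.650q = 110.749 - 3.707q → q* = 6.8533.
Between q* and q_m the wedge SMC − demand runs linearly from 0 to MEC(q_m), so the loss is a triangle.
DWL = ½ × 0.4289 × 3.1554 = 0.6767.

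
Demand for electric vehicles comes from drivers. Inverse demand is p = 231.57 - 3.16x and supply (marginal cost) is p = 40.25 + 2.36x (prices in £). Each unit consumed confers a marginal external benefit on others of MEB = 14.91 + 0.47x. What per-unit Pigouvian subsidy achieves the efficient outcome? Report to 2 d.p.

subsidy = £34.10 per unit

Social marginal benefit = demand + MEB = 246.48 - 2.69x.
Set SMB = MC: 246.48 - 2.69x = 40.25 + 2.36x → x* = 40.8376.
The Pigouvian subsidy equals MEB at x*: 14.91 + 0.47×40.8376 = 34.1037.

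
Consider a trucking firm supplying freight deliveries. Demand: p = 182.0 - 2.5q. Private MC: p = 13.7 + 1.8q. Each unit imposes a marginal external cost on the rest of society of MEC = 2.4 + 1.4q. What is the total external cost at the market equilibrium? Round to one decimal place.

1166.3

Market equilibrium (private): 13.7 + 1.8q = 182.0 - 2.5q → q_m = 39.1395.
Total external cost = ∫₀^{q_m} (2.4 + 1.4q) dq = 2.4×39.1395 + ½×1.4×39.1395² = 1166.2651.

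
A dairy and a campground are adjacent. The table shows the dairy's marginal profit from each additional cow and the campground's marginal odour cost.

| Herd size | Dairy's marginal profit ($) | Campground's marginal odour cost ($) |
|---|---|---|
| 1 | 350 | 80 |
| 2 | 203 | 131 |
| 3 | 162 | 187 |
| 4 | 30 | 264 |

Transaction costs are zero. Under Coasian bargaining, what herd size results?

Bargaining reaches the level where marginal profit last exceeds marginal odour cost.
That holds through level 2 (203 ≥ 131) but not at 3 (162 < 187).

2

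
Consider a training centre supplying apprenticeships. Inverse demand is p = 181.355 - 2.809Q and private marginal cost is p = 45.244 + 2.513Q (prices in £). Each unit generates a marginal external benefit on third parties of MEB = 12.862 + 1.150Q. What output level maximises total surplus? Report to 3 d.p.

Q* = 35.708

Social marginal cost = private MC − MEB = 32.382 + 1.363Q.
Set SMC = demand: 32.382 + 1.363Q = 181.355 - 2.809Q → Q* = 35.7078.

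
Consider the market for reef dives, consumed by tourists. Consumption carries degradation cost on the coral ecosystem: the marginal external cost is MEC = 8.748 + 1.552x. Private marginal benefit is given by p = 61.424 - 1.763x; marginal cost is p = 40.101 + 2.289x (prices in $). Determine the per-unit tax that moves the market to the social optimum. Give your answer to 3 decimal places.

tax = $12.231 per unit

Social marginal benefit = demand − MEC = 52.676 - 3.315x.
Set SMB = MC: 52.676 - 3.315x = 40.101 + 2.289x → x* = 2.2439.
The Pigouvian tax equals MEC at x*: 8.748 + 1.552×2.2439 = 12.2305.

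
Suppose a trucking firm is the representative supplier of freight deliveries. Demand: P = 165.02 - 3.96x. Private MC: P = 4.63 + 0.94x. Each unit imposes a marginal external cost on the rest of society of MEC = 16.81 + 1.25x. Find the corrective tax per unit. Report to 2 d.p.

Social marginal cost = private MC + MEC = 21.44 + 2.19x.
Set SMC = demand: 21.44 + 2.19x = 165.02 - 3.96x → x* = 23.3463.
The Pigouvian tax equals MEC at x*: 16.81 + 1.25×23.3463 = 45.9929.

tax = 45.99 per unit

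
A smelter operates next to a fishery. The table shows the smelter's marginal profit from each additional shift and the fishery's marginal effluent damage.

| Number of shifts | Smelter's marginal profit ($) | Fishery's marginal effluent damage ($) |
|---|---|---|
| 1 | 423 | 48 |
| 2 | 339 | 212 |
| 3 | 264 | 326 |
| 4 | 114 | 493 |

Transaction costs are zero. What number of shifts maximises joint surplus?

2

Bargaining reaches the level where marginal profit last exceeds marginal effluent damage.
That holds through level 2 (339 ≥ 212) but not at 3 (264 < 326).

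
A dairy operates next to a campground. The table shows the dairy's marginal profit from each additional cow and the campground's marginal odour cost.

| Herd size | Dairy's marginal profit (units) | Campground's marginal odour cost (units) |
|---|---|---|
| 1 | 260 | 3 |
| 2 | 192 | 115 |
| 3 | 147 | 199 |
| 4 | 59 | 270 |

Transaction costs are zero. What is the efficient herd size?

Bargaining reaches the level where marginal profit last exceeds marginal odour cost.
That holds through level 2 (192 ≥ 115) but not at 3 (147 < 199).

2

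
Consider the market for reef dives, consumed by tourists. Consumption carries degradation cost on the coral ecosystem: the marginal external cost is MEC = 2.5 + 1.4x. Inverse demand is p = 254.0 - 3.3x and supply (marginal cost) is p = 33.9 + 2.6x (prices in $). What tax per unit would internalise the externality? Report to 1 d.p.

Social marginal benefit = demand − MEC = 251.5 - 4.7x.
Set SMB = MC: 251.5 - 4.7x = 33.9 + 2.6x → x* = 29.8082.
The Pigouvian tax equals MEC at x*: 2.5 + 1.4×29.8082 = 44.2315.

tax = $44.2 per unit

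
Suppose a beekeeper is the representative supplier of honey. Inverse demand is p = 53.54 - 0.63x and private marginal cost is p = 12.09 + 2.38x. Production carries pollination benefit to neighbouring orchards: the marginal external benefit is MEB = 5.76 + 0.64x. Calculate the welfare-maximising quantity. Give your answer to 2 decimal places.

x* = 19.92

Social marginal cost = private MC − MEB = 6.33 + 1.74x.
Set SMC = demand: 6.33 + 1.74x = 53.54 - 0.63x → x* = 19.9198.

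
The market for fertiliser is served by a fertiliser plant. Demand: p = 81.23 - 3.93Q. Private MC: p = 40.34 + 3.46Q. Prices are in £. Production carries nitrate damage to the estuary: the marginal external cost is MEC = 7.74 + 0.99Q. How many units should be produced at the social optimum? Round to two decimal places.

Social marginal cost = private MC + MEC = 48.08 + 4.45Q.
Set SMC = demand: 48.08 + 4.45Q = 81.23 - 3.93Q → Q* = 3.9558.

Q* = 3.96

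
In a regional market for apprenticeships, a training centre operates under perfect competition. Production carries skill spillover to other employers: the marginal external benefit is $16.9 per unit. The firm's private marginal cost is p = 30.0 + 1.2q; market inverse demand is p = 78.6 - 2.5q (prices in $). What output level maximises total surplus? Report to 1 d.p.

q* = 17.7

Social marginal cost = private MC − MEB = 13.1 + 1.2q.
Set SMC = demand: 13.1 + 1.2q = 78.6 - 2.5q → q* = 17.7027.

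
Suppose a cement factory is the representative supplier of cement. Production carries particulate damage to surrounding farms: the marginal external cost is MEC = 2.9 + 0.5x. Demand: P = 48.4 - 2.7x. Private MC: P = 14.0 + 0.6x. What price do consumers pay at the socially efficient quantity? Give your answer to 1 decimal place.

Social marginal cost = private MC + MEC = 16.9 + 1.1x.
Set SMC = demand: 16.9 + 1.1x = 48.4 - 2.7x → x* = 8.2895.
Consumer price on the demand curve at x*: 48.4 − 2.7×8.2895 = 26.0184.

P = 26.0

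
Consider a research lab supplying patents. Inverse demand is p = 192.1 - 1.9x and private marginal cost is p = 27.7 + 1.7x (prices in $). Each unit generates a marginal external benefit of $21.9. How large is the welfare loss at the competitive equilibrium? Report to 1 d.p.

DWL = $66.6

Market equilibrium (private): 27.7 + 1.7x = 192.1 - 1.9x → x_m = 45.6667.
Social marginal cost = private MC − MEB = 5.8 + 1.7x.
Set SMC = demand: 5.8 + 1.7x = 192.1 - 1.9x → x* = 51.7500.
The loss is the area between SMC and demand from x* to x_m; with linear curves that's a triangle of height MEB(x_m).
DWL = ½ × 6.0833 × 21.9000 = 66.6121.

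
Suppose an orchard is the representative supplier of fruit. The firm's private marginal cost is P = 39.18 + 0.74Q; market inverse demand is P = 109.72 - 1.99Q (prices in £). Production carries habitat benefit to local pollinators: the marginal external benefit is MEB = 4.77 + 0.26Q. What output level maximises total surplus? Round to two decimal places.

Q* = 30.49

Social marginal cost = private MC − MEB = 34.41 + 0.48Q.
Set SMC = demand: 34.41 + 0.48Q = 109.72 - 1.99Q → Q* = 30.4899.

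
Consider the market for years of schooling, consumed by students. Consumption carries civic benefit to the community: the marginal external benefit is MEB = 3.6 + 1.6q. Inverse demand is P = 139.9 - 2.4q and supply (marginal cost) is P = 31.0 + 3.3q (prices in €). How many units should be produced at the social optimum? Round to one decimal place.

Social marginal benefit = demand + MEB = 143.5 - 0.8q.
Set SMB = MC: 143.5 - 0.8q = 31.0 + 3.3q → q* = 27.4390.

q* = 27.4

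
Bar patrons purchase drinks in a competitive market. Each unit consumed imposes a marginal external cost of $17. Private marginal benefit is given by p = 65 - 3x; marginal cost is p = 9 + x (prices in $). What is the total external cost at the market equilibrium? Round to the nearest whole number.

Market equilibrium (private): 9 + x = 65 - 3x → x_m = 14.0000.
Total external cost = MEC × x_m = 17 × 14.0000 = 238.0000.

$238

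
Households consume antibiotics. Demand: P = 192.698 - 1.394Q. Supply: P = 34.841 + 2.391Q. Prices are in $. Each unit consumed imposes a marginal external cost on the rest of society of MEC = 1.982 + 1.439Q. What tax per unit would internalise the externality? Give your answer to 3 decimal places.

Social marginal benefit = demand − MEC = 190.716 - 2.833Q.
Set SMB = MC: 190.716 - 2.833Q = 34.841 + 2.391Q → Q* = 29.8382.
The Pigouvian tax equals MEC at Q*: 1.982 + 1.439×29.8382 = 44.9192.

tax = $44.919 per unit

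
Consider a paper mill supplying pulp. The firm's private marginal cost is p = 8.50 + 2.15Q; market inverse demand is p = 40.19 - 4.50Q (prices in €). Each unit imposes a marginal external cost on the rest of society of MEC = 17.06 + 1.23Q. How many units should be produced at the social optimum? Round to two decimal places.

Social marginal cost = private MC + MEC = 25.56 + 3.38Q.
Set SMC = demand: 25.56 + 3.38Q = 40.19 - 4.50Q → Q* = 1.8566.

Q* = 1.86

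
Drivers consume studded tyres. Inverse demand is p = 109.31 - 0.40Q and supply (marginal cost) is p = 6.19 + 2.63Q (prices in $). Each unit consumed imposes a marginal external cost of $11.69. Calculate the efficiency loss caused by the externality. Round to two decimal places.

Market equilibrium (private): 6.19 + 2.63Q = 109.31 - 0.40Q → Q_m = 34.0330.
Social marginal benefit = demand − MEC = 97.62 - 0.40Q.
Set SMB = MC: 97.62 - 0.40Q = 6.19 + 2.63Q → Q* = 30.1749.
Between Q* and Q_m the wedge MC − SMB runs linearly from 0 to MEC(Q_m), so the loss is a triangle.
DWL = ½ × 3.8581 × 11.6900 = 22.5506.

DWL = $22.55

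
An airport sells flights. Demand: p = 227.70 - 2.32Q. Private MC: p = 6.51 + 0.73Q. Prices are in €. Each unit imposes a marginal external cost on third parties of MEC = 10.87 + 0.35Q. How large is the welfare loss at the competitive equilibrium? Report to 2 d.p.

DWL = €193.27

Market equilibrium (private): 6.51 + 0.73Q = 227.70 - 2.32Q → Q_m = 72.5213.
Social marginal cost = private MC + MEC = 17.38 + 1.08Q.
Set SMC = demand: 17.38 + 1.08Q = 227.70 - 2.32Q → Q* = 61.8588.
The loss is the area between SMC and demand from Q* to Q_m; with linear curves that's a triangle of height MEC(Q_m).
DWL = ½ × 10.6625 × 36.2525 = 193.2711.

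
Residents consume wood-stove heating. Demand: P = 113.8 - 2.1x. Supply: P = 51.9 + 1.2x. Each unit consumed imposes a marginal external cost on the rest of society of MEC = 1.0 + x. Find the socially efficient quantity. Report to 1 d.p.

x* = 14.2

Social marginal benefit = demand − MEC = 112.8 - 3.1x.
Set SMB = MC: 112.8 - 3.1x = 51.9 + 1.2x → x* = 14.1628.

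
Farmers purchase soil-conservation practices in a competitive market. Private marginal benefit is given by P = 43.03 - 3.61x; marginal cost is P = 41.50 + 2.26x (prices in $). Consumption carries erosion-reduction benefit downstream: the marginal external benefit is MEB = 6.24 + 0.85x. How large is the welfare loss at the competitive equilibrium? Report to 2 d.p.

Market equilibrium (private): 41.50 + 2.26x = 43.03 - 3.61x → x_m = 0.2606.
Social marginal benefit = demand + MEB = 49.27 - 2.76x.
Set SMB = MC: 49.27 - 2.76x = 41.50 + 2.26x → x* = 1.5478.
The loss is the area between SMB and MC from x* to x_m; with linear curves that's a triangle of height MEB(x_m).
DWL = ½ × 1.2872 × 6.4616 = 4.1587.

DWL = $4.16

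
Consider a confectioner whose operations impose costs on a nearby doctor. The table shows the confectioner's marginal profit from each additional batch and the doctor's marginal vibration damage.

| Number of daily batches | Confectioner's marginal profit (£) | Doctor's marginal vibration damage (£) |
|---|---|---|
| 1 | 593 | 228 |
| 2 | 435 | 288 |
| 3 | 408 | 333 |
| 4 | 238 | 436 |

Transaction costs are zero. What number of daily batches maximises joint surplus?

3

Bargaining reaches the level where marginal profit last exceeds marginal vibration damage.
That holds through level 3 (408 ≥ 333) but not at 4 (238 < 436).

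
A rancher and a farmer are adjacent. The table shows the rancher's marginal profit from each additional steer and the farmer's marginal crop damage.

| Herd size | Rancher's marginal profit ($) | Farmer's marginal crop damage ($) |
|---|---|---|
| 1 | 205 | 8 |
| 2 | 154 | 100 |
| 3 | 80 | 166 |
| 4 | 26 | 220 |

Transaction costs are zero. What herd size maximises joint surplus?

Bargaining reaches the level where marginal profit last exceeds marginal crop damage.
That holds through level 2 (154 ≥ 100) but not at 3 (80 < 166).

2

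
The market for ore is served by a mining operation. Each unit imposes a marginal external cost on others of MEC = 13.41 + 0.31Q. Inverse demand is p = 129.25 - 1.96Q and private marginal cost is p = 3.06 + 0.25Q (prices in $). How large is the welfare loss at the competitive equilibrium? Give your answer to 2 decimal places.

DWL = $192.04

Market equilibrium (private): 3.06 + 0.25Q = 129.25 - 1.96Q → Q_m = 57.0995.
Social marginal cost = private MC + MEC = 16.47 + 0.56Q.
Set SMC = demand: 16.47 + 0.56Q = 129.25 - 1.96Q → Q* = 44.7540.
Height of the DWL triangle at Q_m is SMC(Q_m) − demand(Q_m) = MEC(Q_m) = 31.1109.
DWL = ½ × 12.3455 × 31.1109 = 192.0398.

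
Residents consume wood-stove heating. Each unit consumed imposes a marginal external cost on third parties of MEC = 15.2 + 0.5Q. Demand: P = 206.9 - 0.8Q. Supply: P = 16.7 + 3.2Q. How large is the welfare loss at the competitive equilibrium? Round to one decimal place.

DWL = 168.8

Market equilibrium (private): 16.7 + 3.2Q = 206.9 - 0.8Q → Q_m = 47.5500.
Social marginal benefit = demand − MEC = 191.7 - 1.3Q.
Set SMB = MC: 191.7 - 1.3Q = 16.7 + 3.2Q → Q* = 38.8889.
The loss is the area between SMB and MC from Q* to Q_m; with linear curves that's a triangle of height MEC(Q_m).
DWL = ½ × 8.6611 × 38.9750 = 168.7832.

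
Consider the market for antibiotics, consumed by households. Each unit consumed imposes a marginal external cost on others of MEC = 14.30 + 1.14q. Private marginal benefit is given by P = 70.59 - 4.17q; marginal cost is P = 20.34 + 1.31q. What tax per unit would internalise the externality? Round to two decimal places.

tax = 20.49 per unit

Social marginal benefit = demand − MEC = 56.29 - 5.31q.
Set SMB = MC: 56.29 - 5.31q = 20.34 + 1.31q → q* = 5.4305.
The Pigouvian tax equals MEC at q*: 14.30 + 1.14×5.4305 = 20.4908.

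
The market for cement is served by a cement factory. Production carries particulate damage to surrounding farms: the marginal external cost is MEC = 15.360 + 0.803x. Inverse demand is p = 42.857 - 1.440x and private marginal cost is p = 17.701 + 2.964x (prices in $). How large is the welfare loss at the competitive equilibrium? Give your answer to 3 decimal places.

DWL = $38.206

Market equilibrium (private): 17.701 + 2.964x = 42.857 - 1.440x → x_m = 5.7121.
Social marginal cost = private MC + MEC = 33.061 + 3.767x.
Set SMC = demand: 33.061 + 3.767x = 42.857 - 1.440x → x* = 1.8813.
Height of the DWL triangle at x_m is SMC(x_m) − demand(x_m) = MEC(x_m) = 19.9468.
DWL = ½ × 3.8308 × 19.9468 = 38.2061.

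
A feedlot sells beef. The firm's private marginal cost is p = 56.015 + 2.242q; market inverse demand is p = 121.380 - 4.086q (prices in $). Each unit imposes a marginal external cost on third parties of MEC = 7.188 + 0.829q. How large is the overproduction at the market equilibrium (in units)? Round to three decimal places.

Market equilibrium (private): 56.015 + 2.242q = 121.380 - 4.086q → q_m = 10.3295.
Social marginal cost = private MC + MEC = 63.203 + 3.071q.
Set SMC = demand: 63.203 + 3.071q = 121.380 - 4.086q → q* = 8.1287.
Gap = |10.3295 − 8.1287| = 2.2008.

2.201 units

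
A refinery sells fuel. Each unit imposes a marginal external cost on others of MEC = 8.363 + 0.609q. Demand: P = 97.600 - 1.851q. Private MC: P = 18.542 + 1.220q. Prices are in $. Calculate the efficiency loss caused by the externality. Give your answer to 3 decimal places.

DWL = $78.527

Market equilibrium (private): 18.542 + 1.220q = 97.600 - 1.851q → q_m = 25.7434.
Social marginal cost = private MC + MEC = 26.905 + 1.829q.
Set SMC = demand: 26.905 + 1.829q = 97.600 - 1.851q → q* = 19.2106.
The loss is the area between SMC and demand from q* to q_m; with linear curves that's a triangle of height MEC(q_m).
DWL = ½ × 6.5328 × 24.0407 = 78.5265.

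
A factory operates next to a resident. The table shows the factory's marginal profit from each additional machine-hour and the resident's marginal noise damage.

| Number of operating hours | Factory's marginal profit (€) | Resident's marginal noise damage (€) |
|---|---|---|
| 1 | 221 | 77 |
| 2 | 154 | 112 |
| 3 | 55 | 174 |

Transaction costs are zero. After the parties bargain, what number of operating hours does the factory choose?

Bargaining reaches the level where marginal profit last exceeds marginal noise damage.
That holds through level 2 (154 ≥ 112) but not at 3 (55 < 174).

2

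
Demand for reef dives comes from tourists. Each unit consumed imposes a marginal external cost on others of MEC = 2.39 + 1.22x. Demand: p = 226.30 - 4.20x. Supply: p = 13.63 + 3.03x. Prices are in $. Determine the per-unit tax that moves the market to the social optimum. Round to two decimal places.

Social marginal benefit = demand − MEC = 223.91 - 5.42x.
Set SMB = MC: 223.91 - 5.42x = 13.63 + 3.03x → x* = 24.8852.
The Pigouvian tax equals MEC at x*: 2.39 + 1.22×24.8852 = 32.7499.

tax = $32.75 per unit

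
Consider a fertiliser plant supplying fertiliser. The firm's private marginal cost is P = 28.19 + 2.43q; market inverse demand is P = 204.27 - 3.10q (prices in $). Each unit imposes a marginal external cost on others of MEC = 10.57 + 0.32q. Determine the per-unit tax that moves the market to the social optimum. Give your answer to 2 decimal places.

tax = $19.62 per unit

Social marginal cost = private MC + MEC = 38.76 + 2.75q.
Set SMC = demand: 38.76 + 2.75q = 204.27 - 3.10q → q* = 28.2923.
The Pigouvian tax equals MEC at q*: 10.57 + 0.32×28.2923 = 19.6235.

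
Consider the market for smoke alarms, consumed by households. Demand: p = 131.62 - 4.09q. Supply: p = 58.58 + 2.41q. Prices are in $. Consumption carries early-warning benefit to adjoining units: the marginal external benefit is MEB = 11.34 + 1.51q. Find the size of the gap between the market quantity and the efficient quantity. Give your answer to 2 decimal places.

Market equilibrium (private): 58.58 + 2.41q = 131.62 - 4.09q → q_m = 11.2369.
Social marginal benefit = demand + MEB = 142.96 - 2.58q.
Set SMB = MC: 142.96 - 2.58q = 58.58 + 2.41q → q* = 16.9098.
Gap = |11.2369 − 16.9098| = 5.6729.

5.67 units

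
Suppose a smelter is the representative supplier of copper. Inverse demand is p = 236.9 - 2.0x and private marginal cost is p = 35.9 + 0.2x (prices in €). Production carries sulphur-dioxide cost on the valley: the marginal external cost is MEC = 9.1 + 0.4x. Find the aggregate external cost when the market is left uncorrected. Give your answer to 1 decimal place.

€2500.9

Market equilibrium (private): 35.9 + 0.2x = 236.9 - 2.0x → x_m = 91.3636.
Total external cost = ∫₀^{x_m} (9.1 + 0.4x) dx = 9.1×91.3636 + ½×0.4×91.3636² = 2500.8702.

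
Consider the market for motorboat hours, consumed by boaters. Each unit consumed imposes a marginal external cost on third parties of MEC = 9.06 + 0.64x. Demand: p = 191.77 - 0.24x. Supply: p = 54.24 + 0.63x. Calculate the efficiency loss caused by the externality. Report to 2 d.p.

Market equilibrium (private): 54.24 + 0.63x = 191.77 - 0.24x → x_m = 158.0805.
Social marginal benefit = demand − MEC = 182.71 - 0.88x.
Set SMB = MC: 182.71 - 0.88x = 54.24 + 0.63x → x* = 85.0795.
The loss is the area between SMB and MC from x* to x_m; with linear curves that's a triangle of height MEC(x_m).
DWL = ½ × 73.0010 × 110.2315 = 4023.5049.

DWL = 4023.50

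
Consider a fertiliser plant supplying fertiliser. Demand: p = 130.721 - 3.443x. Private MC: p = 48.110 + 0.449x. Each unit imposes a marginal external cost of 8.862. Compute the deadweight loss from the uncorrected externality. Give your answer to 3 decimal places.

Market equilibrium (private): 48.110 + 0.449x = 130.721 - 3.443x → x_m = 21.2258.
Social marginal cost = private MC + MEC = 56.972 + 0.449x.
Set SMC = demand: 56.972 + 0.449x = 130.721 - 3.443x → x* = 18.9489.
Between x* and x_m the wedge SMC − demand runs linearly from 0 to MEC(x_m), so the loss is a triangle.
DWL = ½ × 2.2769 × 8.8620 = 10.0889.

DWL = 10.089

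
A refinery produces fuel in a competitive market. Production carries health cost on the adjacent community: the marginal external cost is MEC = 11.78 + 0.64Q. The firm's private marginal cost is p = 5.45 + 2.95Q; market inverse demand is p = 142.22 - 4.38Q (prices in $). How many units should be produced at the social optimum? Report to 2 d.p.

Q* = 15.68

Social marginal cost = private MC + MEC = 17.23 + 3.59Q.
Set SMC = demand: 17.23 + 3.59Q = 142.22 - 4.38Q → Q* = 15.6826.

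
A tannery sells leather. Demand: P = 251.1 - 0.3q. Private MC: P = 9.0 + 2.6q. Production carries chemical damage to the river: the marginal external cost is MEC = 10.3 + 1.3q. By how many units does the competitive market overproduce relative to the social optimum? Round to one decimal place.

Market equilibrium (private): 9.0 + 2.6q = 251.1 - 0.3q → q_m = 83.4828.
Social marginal cost = private MC + MEC = 19.3 + 3.9q.
Set SMC = demand: 19.3 + 3.9q = 251.1 - 0.3q → q* = 55.1905.
Gap = |83.4828 − 55.1905| = 28.2923.

28.3 units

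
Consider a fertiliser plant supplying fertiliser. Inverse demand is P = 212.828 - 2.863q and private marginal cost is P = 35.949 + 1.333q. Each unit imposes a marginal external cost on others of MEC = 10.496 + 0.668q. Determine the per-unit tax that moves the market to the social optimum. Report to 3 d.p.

Social marginal cost = private MC + MEC = 46.445 + 2.001q.
Set SMC = demand: 46.445 + 2.001q = 212.828 - 2.863q → q* = 34.2070.
The Pigouvian tax equals MEC at q*: 10.496 + 0.668×34.2070 = 33.3463.

tax = 33.346 per unit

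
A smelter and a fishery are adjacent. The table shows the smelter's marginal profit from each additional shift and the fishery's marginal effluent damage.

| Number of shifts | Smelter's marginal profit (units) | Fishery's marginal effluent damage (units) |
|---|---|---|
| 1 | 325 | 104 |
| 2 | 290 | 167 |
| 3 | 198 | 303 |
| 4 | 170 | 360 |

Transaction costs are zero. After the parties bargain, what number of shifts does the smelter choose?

2

Bargaining reaches the level where marginal profit last exceeds marginal effluent damage.
That holds through level 2 (290 ≥ 167) but not at 3 (198 < 303).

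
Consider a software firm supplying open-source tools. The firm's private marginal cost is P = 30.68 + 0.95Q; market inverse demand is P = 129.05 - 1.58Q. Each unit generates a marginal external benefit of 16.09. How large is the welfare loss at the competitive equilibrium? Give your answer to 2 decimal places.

Market equilibrium (private): 30.68 + 0.95Q = 129.05 - 1.58Q → Q_m = 38.8814.
Social marginal cost = private MC − MEB = 14.59 + 0.95Q.
Set SMC = demand: 14.59 + 0.95Q = 129.05 - 1.58Q → Q* = 45.2411.
Height of the DWL triangle at Q_m is demand(Q_m) − SMC(Q_m) = MEB(Q_m) = 16.0900.
DWL = ½ × 6.3597 × 16.0900 = 51.1638.

DWL = 51.16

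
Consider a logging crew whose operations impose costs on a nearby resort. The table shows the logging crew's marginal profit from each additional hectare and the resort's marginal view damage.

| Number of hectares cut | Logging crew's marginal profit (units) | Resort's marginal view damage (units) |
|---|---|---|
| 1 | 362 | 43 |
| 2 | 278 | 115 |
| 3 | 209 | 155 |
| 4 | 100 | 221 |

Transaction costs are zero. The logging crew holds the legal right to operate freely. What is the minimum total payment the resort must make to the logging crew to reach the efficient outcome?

Left alone the logging crew would choose level 4 (marginal profit stays positive).
Efficient level: k* = 3 (marginal profit ≥ marginal view damage through 3).
The resort must at least cover the logging crew's forgone profit from cutting 4→3: 100 = 100.

100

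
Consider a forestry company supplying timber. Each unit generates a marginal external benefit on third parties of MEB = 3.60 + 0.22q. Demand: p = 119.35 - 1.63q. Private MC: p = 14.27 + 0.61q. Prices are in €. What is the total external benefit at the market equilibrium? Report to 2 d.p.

Market equilibrium (private): 14.27 + 0.61q = 119.35 - 1.63q → q_m = 46.9107.
Total external benefit = ∫₀^{q_m} (3.60 + 0.22q) dq = 3.60×46.9107 + ½×0.22×46.9107² = 410.9460.

€410.95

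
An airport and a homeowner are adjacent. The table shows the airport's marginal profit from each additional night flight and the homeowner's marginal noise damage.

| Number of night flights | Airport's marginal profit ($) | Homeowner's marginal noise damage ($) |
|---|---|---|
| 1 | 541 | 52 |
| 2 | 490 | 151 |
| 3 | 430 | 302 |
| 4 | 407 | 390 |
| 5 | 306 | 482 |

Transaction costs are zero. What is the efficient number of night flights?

Bargaining reaches the level where marginal profit last exceeds marginal noise damage.
That holds through level 4 (407 ≥ 390) but not at 5 (306 < 482).

4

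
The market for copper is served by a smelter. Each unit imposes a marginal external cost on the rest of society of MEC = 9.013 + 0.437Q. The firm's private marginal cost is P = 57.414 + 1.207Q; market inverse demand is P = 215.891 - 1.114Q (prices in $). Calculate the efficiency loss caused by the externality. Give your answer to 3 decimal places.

Market equilibrium (private): 57.414 + 1.207Q = 215.891 - 1.114Q → Q_m = 68.2796.
Social marginal cost = private MC + MEC = 66.427 + 1.644Q.
Set SMC = demand: 66.427 + 1.644Q = 215.891 - 1.114Q → Q* = 54.1929.
The welfare-loss triangle has base |Q_m − Q*| and height MEC(Q_m) (the vertical gap between SMC and demand is zero at Q* and MEC at Q_m).
DWL = ½ × 14.0867 × 38.8512 = 273.6426.

DWL = $273.643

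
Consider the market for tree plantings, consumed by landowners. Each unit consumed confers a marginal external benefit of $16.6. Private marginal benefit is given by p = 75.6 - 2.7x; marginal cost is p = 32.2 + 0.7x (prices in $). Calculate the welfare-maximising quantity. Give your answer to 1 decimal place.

x* = 17.6

Social marginal benefit = demand + MEB = 92.2 - 2.7x.
Set SMB = MC: 92.2 - 2.7x = 32.2 + 0.7x → x* = 17.6471.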